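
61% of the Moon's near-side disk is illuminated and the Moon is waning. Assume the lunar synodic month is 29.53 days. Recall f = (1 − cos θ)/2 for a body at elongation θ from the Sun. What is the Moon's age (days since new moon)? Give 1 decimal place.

21.1 days

From f = (1 − cos θ)/2: cos θ = 1 − 2×0.61 = -0.220; arccos → 102.7°.
A waning Moon lies in 180°–360°, so θ = 360° − 102.7° = 257.3°.
At 360°/29.53 d per day, 257.3° corresponds to 21.11 days.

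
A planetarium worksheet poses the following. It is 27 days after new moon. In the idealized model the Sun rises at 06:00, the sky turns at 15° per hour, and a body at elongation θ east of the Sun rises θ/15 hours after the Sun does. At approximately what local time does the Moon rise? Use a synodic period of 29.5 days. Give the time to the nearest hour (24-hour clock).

04:00

Phase angle: θ = 360°·(27 d)/(29.5 d) = 329.5°.
Delay after the Sun = 329.5° / (15°/h) ≈ 21.97 h.
06:00 + 21.97 h ≈ 03:58 → 04:00 to the nearest hour.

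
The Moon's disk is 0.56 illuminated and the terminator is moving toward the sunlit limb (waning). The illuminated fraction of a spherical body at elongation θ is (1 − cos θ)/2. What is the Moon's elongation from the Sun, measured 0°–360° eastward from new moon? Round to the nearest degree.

cos θ = 1 − 2f = -0.120, giving a principal value of 96.9°.
A waning Moon lies in 180°–360°, so θ = 360° − 96.9° = 263.1°.

263°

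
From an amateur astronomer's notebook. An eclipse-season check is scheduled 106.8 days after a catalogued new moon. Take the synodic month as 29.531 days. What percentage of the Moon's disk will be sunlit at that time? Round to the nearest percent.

87%

Reduce mod P: 106.8 − 3×29.531 = 18.21 d into the current lunation.
Elongation θ = 360° × 18.21/29.531 ≈ 222.0°.
Illuminated fraction = (1 − cos 222.0°)/2 = (1 − (-0.744))/2 ≈ 0.872, so 87%.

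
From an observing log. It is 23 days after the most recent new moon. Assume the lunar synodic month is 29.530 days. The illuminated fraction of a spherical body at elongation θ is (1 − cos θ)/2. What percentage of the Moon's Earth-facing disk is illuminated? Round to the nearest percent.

The Moon has covered 23/29.530 of its cycle, so θ ≈ 360° × 23/29.530 = 280.4°.
cos 280.4° = 0.180, so f = (1 − 0.180)/2 = 0.410, so 41%.

41%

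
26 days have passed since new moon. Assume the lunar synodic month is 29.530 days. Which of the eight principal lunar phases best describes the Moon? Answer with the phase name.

waning crescent

At 26/29.530 of the cycle, θ ≈ 317° — the waning crescent range.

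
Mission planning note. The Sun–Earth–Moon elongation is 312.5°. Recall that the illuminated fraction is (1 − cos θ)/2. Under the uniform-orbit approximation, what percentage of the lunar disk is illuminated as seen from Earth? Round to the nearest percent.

cos 312.5° = 0.676, so f = (1 − 0.676)/2 = 0.162, i.e. 16%.

16%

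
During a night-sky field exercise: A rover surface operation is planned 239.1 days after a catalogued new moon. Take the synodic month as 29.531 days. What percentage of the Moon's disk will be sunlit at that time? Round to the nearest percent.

9%

239.1 d spans 8 complete synodic months (8 × 29.531 = 236.25 d) plus 2.85 d.
Phase angle: θ = 360°·(2.85 d)/(29.531 d) = 34.8°.
cos 34.8° = 0.821, so f = (1 − 0.821)/2 = 0.089, so 9%.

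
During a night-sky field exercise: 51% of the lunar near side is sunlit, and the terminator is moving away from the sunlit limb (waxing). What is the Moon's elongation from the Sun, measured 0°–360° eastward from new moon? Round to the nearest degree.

91°

cos θ = 1 − 2f = -0.020, giving a principal value of 91.1°.
Waxing ⇒ before full, so θ = 91.1°.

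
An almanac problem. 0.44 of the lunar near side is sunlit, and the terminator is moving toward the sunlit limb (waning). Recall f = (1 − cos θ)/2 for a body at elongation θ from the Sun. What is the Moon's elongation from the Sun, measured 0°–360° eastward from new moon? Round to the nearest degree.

277°

From f = (1 − cos θ)/2: cos θ = 1 − 2×0.44 = 0.120; arccos → 83.1°.
A waning Moon lies in 180°–360°, so θ = 360° − 83.1° = 276.9°.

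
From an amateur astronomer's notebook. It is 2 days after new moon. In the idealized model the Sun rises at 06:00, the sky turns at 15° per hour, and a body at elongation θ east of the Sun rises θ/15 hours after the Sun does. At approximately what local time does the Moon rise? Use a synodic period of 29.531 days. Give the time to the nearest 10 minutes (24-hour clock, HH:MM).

07:40

Phase angle: θ = 360°·(2 d)/(29.531 d) = 24.4°.
At 15° of sky rotation per hour, 24.4° corresponds to a 1.63 h lag.
06:00 + 1.625 h ≈ 07:38 → 07:40 to the nearest ten minutes.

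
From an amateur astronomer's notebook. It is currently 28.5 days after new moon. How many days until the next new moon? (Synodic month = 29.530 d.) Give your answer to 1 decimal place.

The next new moon completes the synodic month: 29.530 − 28.5 = 1.030 days.

1.0 days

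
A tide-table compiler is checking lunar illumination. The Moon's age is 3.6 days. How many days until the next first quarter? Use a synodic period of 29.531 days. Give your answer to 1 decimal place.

First quarter is 0.25 of the way through the cycle: age 0.25 × 29.531 = 7.383 d.
So 3.783 days remain (7.383 − 3.6).

3.8 days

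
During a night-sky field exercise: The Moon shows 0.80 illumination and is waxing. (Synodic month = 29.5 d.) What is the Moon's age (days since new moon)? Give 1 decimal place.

10.4 days

From f = (1 − cos θ)/2: cos θ = 1 − 2×0.80 = -0.600; arccos → 126.9°.
Waxing ⇒ before full, so θ = 126.9°.
That fraction of the synodic month is 126.9/360 × 29.5 d ≈ 10.40 d.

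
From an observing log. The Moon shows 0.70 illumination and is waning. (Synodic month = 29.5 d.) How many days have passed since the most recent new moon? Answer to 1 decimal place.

20.2 days

From f = (1 − cos θ)/2: cos θ = 1 − 2×0.70 = -0.400; arccos → 113.6°.
Waning ⇒ past full, so θ = 360° − 113.6° = 246.4°.
That fraction of the synodic month is 246.4/360 × 29.5 d ≈ 20.19 d.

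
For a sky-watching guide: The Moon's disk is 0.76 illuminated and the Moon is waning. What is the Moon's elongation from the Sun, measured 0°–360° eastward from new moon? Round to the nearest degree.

239°

From f = (1 − cos θ)/2: cos θ = 1 − 2×0.76 = -0.520; arccos → 121.3°.
Waning ⇒ past full, so θ = 360° − 121.3° = 238.7°.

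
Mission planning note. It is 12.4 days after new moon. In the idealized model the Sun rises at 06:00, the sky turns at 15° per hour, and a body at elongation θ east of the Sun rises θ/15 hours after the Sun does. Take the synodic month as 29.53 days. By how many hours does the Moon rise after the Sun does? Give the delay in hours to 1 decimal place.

10.1 h

Elongation θ = 360° × 12.4/29.53 ≈ 151.2°.
Delay after the Sun = 151.2° / (15°/h) ≈ 10.08 h.
So the Moon rises 10.08 h after the Sun.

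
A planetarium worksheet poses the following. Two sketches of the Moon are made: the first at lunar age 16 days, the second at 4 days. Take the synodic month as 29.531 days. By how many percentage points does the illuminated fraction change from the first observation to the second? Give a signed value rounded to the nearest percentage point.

-81 percentage points

θ₁ = 360° × 16/29.531 = 195.0°, f₁ = (1 − cos θ₁)/2 = 0.983.
θ₂ = 360° × 4/29.531 = 48.8°, f₂ = (1 − cos θ₂)/2 = 0.170.
Change = f₂ − f₁ = -0.812 → -81 percentage points.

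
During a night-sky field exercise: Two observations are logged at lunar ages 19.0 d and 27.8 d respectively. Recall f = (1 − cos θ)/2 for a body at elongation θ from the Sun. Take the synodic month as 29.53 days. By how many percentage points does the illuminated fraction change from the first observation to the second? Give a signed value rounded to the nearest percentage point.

First observation: θ = 360°·19.0/29.53 = 231.6°, so f = 0.810.
Second observation: θ = 338.9°, f = 0.033.
Δf = 0.033 − 0.810 = -0.777, i.e. -78 pp.

-78 percentage points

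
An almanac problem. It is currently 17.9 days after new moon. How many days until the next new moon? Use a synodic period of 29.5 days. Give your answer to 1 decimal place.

One full lunation from the last new moon is 29.5 d; remaining = 29.5 − 17.9 = 11.600 d.

11.6 days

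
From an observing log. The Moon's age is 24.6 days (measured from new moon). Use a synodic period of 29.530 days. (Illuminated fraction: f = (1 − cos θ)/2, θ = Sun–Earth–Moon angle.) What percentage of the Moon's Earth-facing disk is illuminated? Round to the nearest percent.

25%

Elongation θ = 360° × 24.6/29.530 ≈ 299.9°.
Illuminated fraction = (1 − cos 299.9°)/2 = (1 − 0.498)/2 ≈ 0.251, so 25%.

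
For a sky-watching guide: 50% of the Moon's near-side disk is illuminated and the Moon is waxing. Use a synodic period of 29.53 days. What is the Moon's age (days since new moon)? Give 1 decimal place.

Invert f = (1 − cos θ)/2 to get cos θ = 1 − 2(0.50) = 0.000, hence θ₀ = arccos 0.000 = 90.0°.
Before full moon the principal value applies: θ = 90.0°.
That fraction of the synodic month is 90.0/360 × 29.53 d ≈ 7.38 d.

7.4 days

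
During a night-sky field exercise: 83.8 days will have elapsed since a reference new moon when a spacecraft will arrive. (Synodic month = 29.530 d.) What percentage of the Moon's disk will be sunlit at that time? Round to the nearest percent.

24%

Reduce mod P: 83.8 − 2×29.530 = 24.74 d into the current lunation.
Phase angle: θ = 360°·(24.74 d)/(29.530 d) = 301.6°.
With cos θ = 0.524, the lit fraction is (1 − 0.524)/2 ≈ 0.238, so 24%.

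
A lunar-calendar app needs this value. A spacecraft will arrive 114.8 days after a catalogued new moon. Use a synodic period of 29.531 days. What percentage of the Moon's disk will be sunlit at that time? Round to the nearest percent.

12%

114.8 d spans 3 complete synodic months (3 × 29.531 = 88.59 d) plus 26.21 d.
Elongation θ = 360° × 26.21/29.531 ≈ 319.5°.
With cos θ = 0.760, the lit fraction is (1 − 0.760)/2 ≈ 0.120, so 12%.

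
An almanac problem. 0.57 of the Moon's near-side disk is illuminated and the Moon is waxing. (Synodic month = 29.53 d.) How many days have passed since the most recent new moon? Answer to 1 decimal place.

8.0 days

From f = (1 − cos θ)/2: cos θ = 1 − 2×0.57 = -0.140; arccos → 98.0°.
The Moon is waxing (0°–180°), so θ = 98.0° directly.
At 360°/29.53 d per day, 98.0° corresponds to 8.04 days.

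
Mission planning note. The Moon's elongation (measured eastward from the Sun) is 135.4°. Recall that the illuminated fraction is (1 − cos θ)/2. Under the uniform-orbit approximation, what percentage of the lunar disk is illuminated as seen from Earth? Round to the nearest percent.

86%

f = (1 − cos 135.4°)/2 = (1 − (-0.712))/2 ≈ 0.856, i.e. 86%.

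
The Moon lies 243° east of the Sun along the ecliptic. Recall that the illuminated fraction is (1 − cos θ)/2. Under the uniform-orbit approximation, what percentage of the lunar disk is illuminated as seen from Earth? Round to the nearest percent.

cos 243° = (-0.454), so f = (1 − (-0.454))/2 = 0.727, i.e. 73%.

73%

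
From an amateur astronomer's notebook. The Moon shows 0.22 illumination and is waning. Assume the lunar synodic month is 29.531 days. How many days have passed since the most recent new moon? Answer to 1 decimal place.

cos θ = 1 − 2f = 0.560, giving a principal value of 55.9°.
Since the Moon is past full (waning), take the reflex angle: θ = 360° − 55.9° = 304.1°.
Age = 29.531 × 304.1°/360° ≈ 24.94 days.

24.9 days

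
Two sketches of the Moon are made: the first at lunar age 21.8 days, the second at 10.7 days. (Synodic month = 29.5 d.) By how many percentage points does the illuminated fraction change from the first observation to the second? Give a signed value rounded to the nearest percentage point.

θ₁ = 360° × 21.8/29.5 = 266.0°, f₁ = (1 − cos θ₁)/2 = 0.535.
θ₂ = 360° × 10.7/29.5 = 130.6°, f₂ = (1 − cos θ₂)/2 = 0.825.
Change = f₂ − f₁ = +0.291 → +29 percentage points.

+29 percentage points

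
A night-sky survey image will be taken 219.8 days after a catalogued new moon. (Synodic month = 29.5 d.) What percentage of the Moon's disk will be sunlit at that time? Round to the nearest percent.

98%

219.8/29.5 = 7.451 lunations, so 7 complete cycles and 13.30 d into the next.
Phase angle: θ = 360°·(13.30 d)/(29.5 d) = 162.3°.
With cos θ = (-0.953), the lit fraction is (1 − (-0.953))/2 ≈ 0.976, so 98%.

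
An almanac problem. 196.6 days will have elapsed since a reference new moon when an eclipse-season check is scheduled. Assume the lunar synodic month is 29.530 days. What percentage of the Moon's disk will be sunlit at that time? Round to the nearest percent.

Reduce mod P: 196.6 − 6×29.530 = 19.42 d into the current lunation.
Phase angle: θ = 360°·(19.42 d)/(29.530 d) = 236.7°.
With cos θ = (-0.548), the lit fraction is (1 − (-0.548))/2 ≈ 0.774, so 77%.

77%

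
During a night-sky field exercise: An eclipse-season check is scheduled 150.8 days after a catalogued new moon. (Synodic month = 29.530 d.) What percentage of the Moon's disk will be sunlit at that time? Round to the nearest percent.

150.8 d spans 5 complete synodic months (5 × 29.530 = 147.65 d) plus 3.15 d.
Elongation θ = 360° × 3.15/29.530 ≈ 38.4°.
Illuminated fraction = (1 − cos 38.4°)/2 = (1 − 0.784)/2 ≈ 0.108, so 11%.

11%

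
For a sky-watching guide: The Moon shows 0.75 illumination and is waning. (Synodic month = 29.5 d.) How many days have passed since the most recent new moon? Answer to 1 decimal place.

From f = (1 − cos θ)/2: cos θ = 1 − 2×0.75 = -0.500; arccos → 120.0°.
A waning Moon lies in 180°–360°, so θ = 360° − 120.0° = 240.0°.
That fraction of the synodic month is 240.0/360 × 29.5 d ≈ 19.67 d.

19.7 days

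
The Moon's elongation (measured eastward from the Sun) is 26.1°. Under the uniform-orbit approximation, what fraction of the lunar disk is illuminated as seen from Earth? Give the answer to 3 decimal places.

0.051

cos 26.1° = 0.898, so f = (1 − 0.898)/2 = 0.051.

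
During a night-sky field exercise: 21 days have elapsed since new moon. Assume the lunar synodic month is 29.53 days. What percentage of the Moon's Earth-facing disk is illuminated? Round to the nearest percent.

62%

Elongation θ = 360° × 21/29.53 ≈ 256.0°.
With cos θ = (-0.242), the lit fraction is (1 − (-0.242))/2 ≈ 0.621, so 62%.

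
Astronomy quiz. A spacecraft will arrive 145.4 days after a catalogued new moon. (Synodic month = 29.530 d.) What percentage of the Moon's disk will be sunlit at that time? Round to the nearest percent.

145.4/29.530 = 4.924 lunations, so 4 complete cycles and 27.28 d into the next.
Elongation θ = 360° × 27.28/29.530 ≈ 332.6°.
cos 332.6° = 0.888, so f = (1 − 0.888)/2 = 0.056, so 6%.

6%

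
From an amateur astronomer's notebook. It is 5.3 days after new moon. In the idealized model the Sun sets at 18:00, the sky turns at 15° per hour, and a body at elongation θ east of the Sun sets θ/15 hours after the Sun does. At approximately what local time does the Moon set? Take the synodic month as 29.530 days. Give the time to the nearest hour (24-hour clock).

22:00

The Moon has covered 5.3/29.530 of its cycle, so θ ≈ 360° × 5.3/29.530 = 64.6°.
Delay after the Sun = 64.6° / (15°/h) ≈ 4.31 h.
18:00 + 4.31 h ≈ 22:18 → 22:00 to the nearest hour.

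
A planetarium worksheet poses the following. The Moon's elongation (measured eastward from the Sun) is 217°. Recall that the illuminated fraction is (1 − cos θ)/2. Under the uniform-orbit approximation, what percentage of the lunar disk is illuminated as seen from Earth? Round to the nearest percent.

f = (1 − cos 217°)/2 = (1 − (-0.799))/2 ≈ 0.899, i.e. 90%.

90%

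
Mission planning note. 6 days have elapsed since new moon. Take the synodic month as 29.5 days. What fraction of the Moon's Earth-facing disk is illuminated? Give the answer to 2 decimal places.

0.36

The Moon has covered 6/29.5 of its cycle, so θ ≈ 360° × 6/29.5 = 73.2°.
cos 73.2° = 0.289, so f = (1 − 0.289)/2 = 0.356.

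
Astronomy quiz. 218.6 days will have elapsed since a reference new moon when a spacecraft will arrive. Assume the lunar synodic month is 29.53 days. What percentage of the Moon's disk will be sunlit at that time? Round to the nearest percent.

91%

218.6/29.53 = 7.403 lunations, so 7 complete cycles and 11.89 d into the next.
Phase angle: θ = 360°·(11.89 d)/(29.53 d) = 145.0°.
With cos θ = (-0.819), the lit fraction is (1 − (-0.819))/2 ≈ 0.909, so 91%.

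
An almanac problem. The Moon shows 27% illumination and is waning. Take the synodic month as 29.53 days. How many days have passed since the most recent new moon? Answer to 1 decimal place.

Invert f = (1 − cos θ)/2 to get cos θ = 1 − 2(0.27) = 0.460, hence θ₀ = arccos 0.460 = 62.6°.
Waning ⇒ past full, so θ = 360° − 62.6° = 297.4°.
At 360°/29.53 d per day, 297.4° corresponds to 24.39 days.

24.4 days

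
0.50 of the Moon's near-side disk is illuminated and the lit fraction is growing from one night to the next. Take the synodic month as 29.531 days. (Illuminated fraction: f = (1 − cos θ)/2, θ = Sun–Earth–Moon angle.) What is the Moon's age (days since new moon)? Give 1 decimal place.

7.4 days

Invert f = (1 − cos θ)/2 to get cos θ = 1 − 2(0.50) = 0.000, hence θ₀ = arccos 0.000 = 90.0°.
The Moon is waxing (0°–180°), so θ = 90.0° directly.
That fraction of the synodic month is 90.0/360 × 29.531 d ≈ 7.38 d.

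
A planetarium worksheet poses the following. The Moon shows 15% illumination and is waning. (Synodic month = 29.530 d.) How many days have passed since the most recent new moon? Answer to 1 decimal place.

Invert f = (1 − cos θ)/2 to get cos θ = 1 − 2(0.15) = 0.700, hence θ₀ = arccos 0.700 = 45.6°.
A waning Moon lies in 180°–360°, so θ = 360° − 45.6° = 314.4°.
At 360°/29.530 d per day, 314.4° corresponds to 25.79 days.

25.8 days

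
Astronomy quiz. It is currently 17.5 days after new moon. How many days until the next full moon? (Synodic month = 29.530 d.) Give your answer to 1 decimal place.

Full moon occurs at elongation 180°, i.e. at age 29.530 × 180/360 = 14.765 d.
This lunation's full moon (14.765 d) has passed, so add one period: 44.295 − 17.5 = 26.795 days.

26.8 days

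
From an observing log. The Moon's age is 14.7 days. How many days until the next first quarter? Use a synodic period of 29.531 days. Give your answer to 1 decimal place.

First quarter occurs at elongation 90°, i.e. at age 29.531 × 90/360 = 7.383 d.
Already past this cycle's first quarter; the next is at 7.383 + 29.531 = 36.914 d, so 36.914 − 14.7 = 22.214 days.

22.2 days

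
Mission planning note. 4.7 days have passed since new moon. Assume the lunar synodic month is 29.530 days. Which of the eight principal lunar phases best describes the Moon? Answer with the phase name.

θ ≈ 360° × 4.7/29.530 = 57°, which falls in the waxing crescent sector.

waxing crescent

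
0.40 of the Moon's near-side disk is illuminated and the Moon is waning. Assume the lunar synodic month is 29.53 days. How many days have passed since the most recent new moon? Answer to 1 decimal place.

23.1 days

Invert f = (1 − cos θ)/2 to get cos θ = 1 − 2(0.40) = 0.200, hence θ₀ = arccos 0.200 = 78.5°.
A waning Moon lies in 180°–360°, so θ = 360° − 78.5° = 281.5°.
Age = 29.53 × 281.5°/360° ≈ 23.09 days.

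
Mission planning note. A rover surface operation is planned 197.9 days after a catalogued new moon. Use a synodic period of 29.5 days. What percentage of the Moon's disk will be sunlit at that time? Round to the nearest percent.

197.9 d spans 6 complete synodic months (6 × 29.5 = 177.00 d) plus 20.90 d.
The Moon has covered 20.90/29.5 of its cycle, so θ ≈ 360° × 20.90/29.5 = 255.1°.
With cos θ = (-0.258), the lit fraction is (1 − (-0.258))/2 ≈ 0.629, so 63%.

63%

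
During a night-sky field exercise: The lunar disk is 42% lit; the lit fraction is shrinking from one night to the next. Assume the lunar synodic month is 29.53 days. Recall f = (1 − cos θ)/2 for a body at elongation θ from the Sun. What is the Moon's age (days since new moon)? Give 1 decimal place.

cos θ = 1 − 2f = 0.160, giving a principal value of 80.8°.
Waning ⇒ past full, so θ = 360° − 80.8° = 279.2°.
At 360°/29.53 d per day, 279.2° corresponds to 22.90 days.

22.9 days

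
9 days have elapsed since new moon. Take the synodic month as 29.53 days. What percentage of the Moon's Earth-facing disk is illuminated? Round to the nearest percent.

67%

Elongation θ = 360° × 9/29.53 ≈ 109.7°.
Illuminated fraction = (1 − cos 109.7°)/2 = (1 − (-0.337))/2 ≈ 0.669, so 67%.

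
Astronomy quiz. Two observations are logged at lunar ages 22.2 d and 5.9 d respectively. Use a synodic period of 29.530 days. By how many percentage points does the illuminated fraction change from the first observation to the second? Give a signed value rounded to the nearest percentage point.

First observation: θ = 360°·22.2/29.530 = 270.6°, so f = 0.494.
Second observation: θ = 71.9°, f = 0.345.
Δf = 0.345 − 0.494 = -0.150, i.e. -15 pp.

-15 percentage points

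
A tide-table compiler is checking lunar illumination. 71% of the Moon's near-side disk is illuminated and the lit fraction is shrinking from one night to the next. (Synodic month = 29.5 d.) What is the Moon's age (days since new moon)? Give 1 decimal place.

20.1 days

From f = (1 − cos θ)/2: cos θ = 1 − 2×0.71 = -0.420; arccos → 114.8°.
Since the Moon is past full (waning), take the reflex angle: θ = 360° − 114.8° = 245.2°.
Age = 29.5 × 245.2°/360° ≈ 20.09 days.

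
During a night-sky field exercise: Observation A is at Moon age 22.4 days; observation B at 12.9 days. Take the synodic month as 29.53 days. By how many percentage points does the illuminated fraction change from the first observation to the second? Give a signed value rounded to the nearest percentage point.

θ₁ = 360° × 22.4/29.53 = 273.1°, f₁ = (1 − cos θ₁)/2 = 0.473.
θ₂ = 360° × 12.9/29.53 = 157.3°, f₂ = (1 − cos θ₂)/2 = 0.961.
Change = f₂ − f₁ = +0.488 → +49 percentage points.

+49 percentage points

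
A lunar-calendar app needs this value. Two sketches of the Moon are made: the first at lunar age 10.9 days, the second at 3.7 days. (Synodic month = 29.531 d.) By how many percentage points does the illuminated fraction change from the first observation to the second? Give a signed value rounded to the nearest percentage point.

θ₁ = 360° × 10.9/29.531 = 132.9°, f₁ = (1 − cos θ₁)/2 = 0.840.
θ₂ = 360° × 3.7/29.531 = 45.1°, f₂ = (1 − cos θ₂)/2 = 0.147.
Change = f₂ − f₁ = -0.693 → -69 percentage points.

-69 percentage points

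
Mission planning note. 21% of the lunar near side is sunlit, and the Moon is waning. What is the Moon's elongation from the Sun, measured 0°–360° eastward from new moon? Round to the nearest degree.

From f = (1 − cos θ)/2: cos θ = 1 − 2×0.21 = 0.580; arccos → 54.5°.
A waning Moon lies in 180°–360°, so θ = 360° − 54.5° = 305.5°.

305°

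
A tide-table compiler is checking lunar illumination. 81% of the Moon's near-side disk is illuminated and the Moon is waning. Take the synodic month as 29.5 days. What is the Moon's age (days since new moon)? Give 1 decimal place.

19.0 days

From f = (1 − cos θ)/2: cos θ = 1 − 2×0.81 = -0.620; arccos → 128.3°.
Since the Moon is past full (waning), take the reflex angle: θ = 360° − 128.3° = 231.7°.
Age = 29.5 × 231.7°/360° ≈ 18.99 days.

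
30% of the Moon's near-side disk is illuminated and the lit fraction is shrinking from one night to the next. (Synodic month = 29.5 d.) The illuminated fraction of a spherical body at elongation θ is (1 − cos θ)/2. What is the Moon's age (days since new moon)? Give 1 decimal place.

24.1 days

From f = (1 − cos θ)/2: cos θ = 1 − 2×0.30 = 0.400; arccos → 66.4°.
Since the Moon is past full (waning), take the reflex angle: θ = 360° − 66.4° = 293.6°.
At 360°/29.5 d per day, 293.6° corresponds to 24.06 days.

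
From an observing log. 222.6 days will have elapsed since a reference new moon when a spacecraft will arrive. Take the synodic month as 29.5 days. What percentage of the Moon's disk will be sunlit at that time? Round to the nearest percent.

222.6/29.5 = 7.546 lunations, so 7 complete cycles and 16.10 d into the next.
Elongation θ = 360° × 16.10/29.5 ≈ 196.5°.
cos 196.5° = (-0.959), so f = (1 − (-0.959))/2 = 0.979, so 98%.

98%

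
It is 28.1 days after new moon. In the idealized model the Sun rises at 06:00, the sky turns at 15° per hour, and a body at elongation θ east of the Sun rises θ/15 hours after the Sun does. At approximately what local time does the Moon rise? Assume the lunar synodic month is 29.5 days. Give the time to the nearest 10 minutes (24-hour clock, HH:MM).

04:50

Phase angle: θ = 360°·(28.1 d)/(29.5 d) = 342.9°.
Delay after the Sun = 342.9° / (15°/h) ≈ 22.86 h.
06:00 + 22.861 h ≈ 04:52 → 04:50 to the nearest ten minutes.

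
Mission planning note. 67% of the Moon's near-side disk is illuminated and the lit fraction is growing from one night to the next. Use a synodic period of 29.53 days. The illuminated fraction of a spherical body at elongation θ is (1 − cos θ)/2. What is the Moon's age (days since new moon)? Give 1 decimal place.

cos θ = 1 − 2f = -0.340, giving a principal value of 109.9°.
Waxing ⇒ before full, so θ = 109.9°.
Age = 29.53 × 109.9°/360° ≈ 9.01 days.

9.0 days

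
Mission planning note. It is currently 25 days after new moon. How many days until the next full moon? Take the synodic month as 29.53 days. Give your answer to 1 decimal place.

19.3 days

Full moon is 0.5 of the way through the cycle: age 0.5 × 29.53 = 14.765 d.
Already past this cycle's full moon; the next is at 14.765 + 29.53 = 44.295 d, so 44.295 − 25 = 19.295 days.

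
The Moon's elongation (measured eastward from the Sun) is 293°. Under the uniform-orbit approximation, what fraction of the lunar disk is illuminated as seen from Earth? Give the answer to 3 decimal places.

f = (1 − cos 293°)/2 = (1 − 0.391)/2 ≈ 0.305.

0.305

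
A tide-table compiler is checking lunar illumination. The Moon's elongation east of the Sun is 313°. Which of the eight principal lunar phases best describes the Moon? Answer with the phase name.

waning crescent

313° lies in the waning crescent sector of the 8-phase cycle.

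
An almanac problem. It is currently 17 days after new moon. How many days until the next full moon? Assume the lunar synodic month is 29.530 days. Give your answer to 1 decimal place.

27.3 days

Full moon occurs at elongation 180°, i.e. at age 29.530 × 180/360 = 14.765 d.
Already past this cycle's full moon; the next is at 14.765 + 29.530 = 44.295 d, so 44.295 − 17 = 27.295 days.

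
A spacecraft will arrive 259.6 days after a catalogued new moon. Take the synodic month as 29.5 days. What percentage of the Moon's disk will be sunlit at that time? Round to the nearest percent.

259.6/29.5 = 8.800 lunations, so 8 complete cycles and 23.60 d into the next.
Phase angle: θ = 360°·(23.60 d)/(29.5 d) = 288.0°.
With cos θ = 0.309, the lit fraction is (1 − 0.309)/2 ≈ 0.345, so 35%.

35%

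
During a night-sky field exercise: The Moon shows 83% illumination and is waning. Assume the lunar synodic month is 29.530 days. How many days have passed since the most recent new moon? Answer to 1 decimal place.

18.8 days

Invert f = (1 − cos θ)/2 to get cos θ = 1 − 2(0.83) = -0.660, hence θ₀ = arccos -0.660 = 131.3°.
Waning ⇒ past full, so θ = 360° − 131.3° = 228.7°.
At 360°/29.530 d per day, 228.7° corresponds to 18.76 days.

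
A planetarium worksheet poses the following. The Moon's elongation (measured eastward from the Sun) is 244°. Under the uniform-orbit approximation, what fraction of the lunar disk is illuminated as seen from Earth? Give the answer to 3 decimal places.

Half-versine of 244°: (1 − (-0.438))/2 = 0.719.

0.719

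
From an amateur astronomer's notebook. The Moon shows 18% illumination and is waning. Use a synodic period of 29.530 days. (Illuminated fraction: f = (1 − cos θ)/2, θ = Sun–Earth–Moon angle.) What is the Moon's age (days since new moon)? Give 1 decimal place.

Invert f = (1 − cos θ)/2 to get cos θ = 1 − 2(0.18) = 0.640, hence θ₀ = arccos 0.640 = 50.2°.
Since the Moon is past full (waning), take the reflex angle: θ = 360° − 50.2° = 309.8°.
That fraction of the synodic month is 309.8/360 × 29.530 d ≈ 25.41 d.

25.4 days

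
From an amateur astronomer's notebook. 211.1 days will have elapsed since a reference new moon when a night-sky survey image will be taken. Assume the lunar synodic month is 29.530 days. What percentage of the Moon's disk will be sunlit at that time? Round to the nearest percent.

211.1/29.530 = 7.149 lunations, so 7 complete cycles and 4.39 d into the next.
The Moon has covered 4.39/29.530 of its cycle, so θ ≈ 360° × 4.39/29.530 = 53.5°.
With cos θ = 0.595, the lit fraction is (1 − 0.595)/2 ≈ 0.203, so 20%.

20%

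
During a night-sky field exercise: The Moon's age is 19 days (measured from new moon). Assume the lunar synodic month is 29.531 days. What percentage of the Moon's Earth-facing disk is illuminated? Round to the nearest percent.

Phase angle: θ = 360°·(19 d)/(29.531 d) = 231.6°.
cos 231.6° = (-0.621), so f = (1 − (-0.621))/2 = 0.810, so 81%.

81%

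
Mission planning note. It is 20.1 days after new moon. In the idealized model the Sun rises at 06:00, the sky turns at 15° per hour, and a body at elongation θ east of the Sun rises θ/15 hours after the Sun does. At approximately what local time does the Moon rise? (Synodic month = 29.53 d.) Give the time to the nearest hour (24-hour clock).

Phase angle: θ = 360°·(20.1 d)/(29.53 d) = 245.0°.
The Moon trails the Sun by θ/15 = 245.0/15 ≈ 16.34 hours.
06:00 + 16.34 h ≈ 22:20 → 22:00 to the nearest hour.

22:00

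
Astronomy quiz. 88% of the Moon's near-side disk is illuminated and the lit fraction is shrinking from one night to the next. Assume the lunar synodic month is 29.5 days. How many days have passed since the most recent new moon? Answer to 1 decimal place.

18.1 days

cos θ = 1 − 2f = -0.760, giving a principal value of 139.5°.
Since the Moon is past full (waning), take the reflex angle: θ = 360° − 139.5° = 220.5°.
That fraction of the synodic month is 220.5/360 × 29.5 d ≈ 18.07 d.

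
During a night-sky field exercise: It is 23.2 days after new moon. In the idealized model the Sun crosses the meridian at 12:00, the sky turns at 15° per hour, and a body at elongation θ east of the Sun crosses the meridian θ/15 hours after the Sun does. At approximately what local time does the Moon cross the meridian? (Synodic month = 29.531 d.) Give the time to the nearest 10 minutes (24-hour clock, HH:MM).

06:50

Phase angle: θ = 360°·(23.2 d)/(29.531 d) = 282.8°.
The Moon trails the Sun by θ/15 = 282.8/15 ≈ 18.85 hours.
12:00 + 18.855 h ≈ 06:51 → 06:50 to the nearest ten minutes.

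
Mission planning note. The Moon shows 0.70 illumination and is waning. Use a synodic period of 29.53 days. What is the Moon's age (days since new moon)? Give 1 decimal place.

20.2 days

From f = (1 − cos θ)/2: cos θ = 1 − 2×0.70 = -0.400; arccos → 113.6°.
A waning Moon lies in 180°–360°, so θ = 360° − 113.6° = 246.4°.
That fraction of the synodic month is 246.4/360 × 29.53 d ≈ 20.21 d.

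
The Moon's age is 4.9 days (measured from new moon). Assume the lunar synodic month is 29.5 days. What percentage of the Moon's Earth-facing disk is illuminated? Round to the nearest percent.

25%

Elongation θ = 360° × 4.9/29.5 ≈ 59.8°.
With cos θ = 0.503, the lit fraction is (1 − 0.503)/2 ≈ 0.248, so 25%.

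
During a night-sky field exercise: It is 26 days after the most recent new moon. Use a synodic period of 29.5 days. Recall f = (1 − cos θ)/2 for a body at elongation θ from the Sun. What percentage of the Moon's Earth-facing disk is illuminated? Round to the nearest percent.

13%

Elongation θ = 360° × 26/29.5 ≈ 317.3°.
cos 317.3° = 0.735, so f = (1 − 0.735)/2 = 0.133, so 13%.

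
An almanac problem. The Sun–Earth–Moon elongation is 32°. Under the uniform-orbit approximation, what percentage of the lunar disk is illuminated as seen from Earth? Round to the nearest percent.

8%

f = (1 − cos 32°)/2 = (1 − 0.848)/2 ≈ 0.076, i.e. 8%.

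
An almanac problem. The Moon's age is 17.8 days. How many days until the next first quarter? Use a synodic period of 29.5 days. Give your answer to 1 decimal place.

First quarter is 0.25 of the way through the cycle: age 0.25 × 29.5 = 7.375 d.
This lunation's first quarter (7.375 d) has passed, so add one period: 36.875 − 17.8 = 19.075 days.

19.1 days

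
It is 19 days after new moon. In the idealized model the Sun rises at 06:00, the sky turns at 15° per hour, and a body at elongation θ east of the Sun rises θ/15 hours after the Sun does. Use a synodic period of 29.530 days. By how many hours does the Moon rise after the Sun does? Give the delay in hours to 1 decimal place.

15.4 h

Elongation θ = 360° × 19/29.530 ≈ 231.6°.
At 15° of sky rotation per hour, 231.6° corresponds to a 15.44 h lag.
So the Moon rises 15.44 h after the Sun.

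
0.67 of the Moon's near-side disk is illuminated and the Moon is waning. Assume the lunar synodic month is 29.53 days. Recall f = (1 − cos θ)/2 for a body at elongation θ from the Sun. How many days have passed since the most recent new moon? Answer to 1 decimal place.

20.5 days

cos θ = 1 − 2f = -0.340, giving a principal value of 109.9°.
Waning ⇒ past full, so θ = 360° − 109.9° = 250.1°.
At 360°/29.53 d per day, 250.1° corresponds to 20.52 days.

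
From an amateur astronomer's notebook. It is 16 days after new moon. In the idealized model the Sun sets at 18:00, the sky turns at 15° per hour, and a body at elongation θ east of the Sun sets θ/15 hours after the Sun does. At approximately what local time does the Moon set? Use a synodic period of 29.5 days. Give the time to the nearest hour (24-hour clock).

07:00

Elongation θ = 360° × 16/29.5 ≈ 195.3°.
Delay after the Sun = 195.3° / (15°/h) ≈ 13.02 h.
18:00 + 13.02 h ≈ 07:01 → 07:00 to the nearest hour.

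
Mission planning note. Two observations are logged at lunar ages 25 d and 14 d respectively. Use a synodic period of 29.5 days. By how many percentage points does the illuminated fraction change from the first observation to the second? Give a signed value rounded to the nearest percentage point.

+78 percentage points

First observation: θ = 360°·25/29.5 = 305.1°, so f = 0.213.
Second observation: θ = 170.8°, f = 0.994.
Δf = 0.994 − 0.213 = +0.781, i.e. +78 pp.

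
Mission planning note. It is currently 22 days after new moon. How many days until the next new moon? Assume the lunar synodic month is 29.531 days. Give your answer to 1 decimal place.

7.5 days

One full lunation from the last new moon is 29.531 d; remaining = 29.531 − 22 = 7.531 d.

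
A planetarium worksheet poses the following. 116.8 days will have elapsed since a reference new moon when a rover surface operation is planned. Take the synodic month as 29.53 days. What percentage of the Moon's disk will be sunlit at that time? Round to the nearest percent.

2%

116.8 d spans 3 complete synodic months (3 × 29.53 = 88.59 d) plus 28.21 d.
The Moon has covered 28.21/29.53 of its cycle, so θ ≈ 360° × 28.21/29.53 = 343.9°.
cos 343.9° = 0.961, so f = (1 − 0.961)/2 = 0.020, so 2%.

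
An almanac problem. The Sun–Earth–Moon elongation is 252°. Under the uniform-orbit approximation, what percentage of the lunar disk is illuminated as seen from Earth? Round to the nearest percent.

65%

f = (1 − cos 252°)/2 = (1 − (-0.309))/2 ≈ 0.655, i.e. 65%.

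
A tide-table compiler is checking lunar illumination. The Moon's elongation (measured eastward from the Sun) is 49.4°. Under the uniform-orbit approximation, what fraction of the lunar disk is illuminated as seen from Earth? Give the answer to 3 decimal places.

f = (1 − cos 49.4°)/2 = (1 − 0.651)/2 ≈ 0.175.

0.175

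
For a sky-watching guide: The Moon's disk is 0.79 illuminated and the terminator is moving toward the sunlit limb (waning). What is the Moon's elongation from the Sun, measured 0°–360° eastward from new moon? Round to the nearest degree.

Invert f = (1 − cos θ)/2 to get cos θ = 1 − 2(0.79) = -0.580, hence θ₀ = arccos -0.580 = 125.5°.
A waning Moon lies in 180°–360°, so θ = 360° − 125.5° = 234.5°.

235°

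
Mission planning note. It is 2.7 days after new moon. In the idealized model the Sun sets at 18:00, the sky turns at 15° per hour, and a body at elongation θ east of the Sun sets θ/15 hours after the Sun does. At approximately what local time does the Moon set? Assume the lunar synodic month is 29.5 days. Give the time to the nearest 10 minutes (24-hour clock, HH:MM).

Phase angle: θ = 360°·(2.7 d)/(29.5 d) = 32.9°.
Delay after the Sun = 32.9° / (15°/h) ≈ 2.20 h.
18:00 + 2.197 h ≈ 20:12 → 20:10 to the nearest ten minutes.

20:10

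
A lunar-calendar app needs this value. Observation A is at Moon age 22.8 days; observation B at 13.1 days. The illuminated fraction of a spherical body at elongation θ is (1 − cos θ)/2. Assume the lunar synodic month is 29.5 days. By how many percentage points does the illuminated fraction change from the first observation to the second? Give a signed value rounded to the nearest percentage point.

θ₁ = 360° × 22.8/29.5 = 278.2°, f₁ = (1 − cos θ₁)/2 = 0.428.
θ₂ = 360° × 13.1/29.5 = 159.9°, f₂ = (1 − cos θ₂)/2 = 0.969.
Change = f₂ − f₁ = +0.541 → +54 percentage points.

+54 percentage points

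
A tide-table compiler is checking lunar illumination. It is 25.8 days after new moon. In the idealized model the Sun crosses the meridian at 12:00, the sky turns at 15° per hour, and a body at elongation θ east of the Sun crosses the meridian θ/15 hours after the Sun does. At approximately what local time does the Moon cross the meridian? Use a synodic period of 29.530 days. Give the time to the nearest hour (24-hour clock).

Elongation θ = 360° × 25.8/29.530 ≈ 314.5°.
Delay after the Sun = 314.5° / (15°/h) ≈ 20.97 h.
12:00 + 20.97 h ≈ 08:58 → 09:00 to the nearest hour.

09:00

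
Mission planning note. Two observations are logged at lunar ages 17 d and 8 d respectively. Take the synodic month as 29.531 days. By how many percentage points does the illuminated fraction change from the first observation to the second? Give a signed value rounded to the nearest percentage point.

-38 percentage points

First observation: θ = 360°·17/29.531 = 207.2°, so f = 0.945.
Second observation: θ = 97.5°, f = 0.565.
Δf = 0.565 − 0.945 = -0.379, i.e. -38 pp.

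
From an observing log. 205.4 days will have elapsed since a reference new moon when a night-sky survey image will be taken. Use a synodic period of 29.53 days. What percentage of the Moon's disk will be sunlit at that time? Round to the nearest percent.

205.4 d spans 6 complete synodic months (6 × 29.53 = 177.18 d) plus 28.22 d.
The Moon has covered 28.22/29.53 of its cycle, so θ ≈ 360° × 28.22/29.53 = 344.0°.
Illuminated fraction = (1 − cos 344.0°)/2 = (1 − 0.961)/2 ≈ 0.019, so 2%.

2%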